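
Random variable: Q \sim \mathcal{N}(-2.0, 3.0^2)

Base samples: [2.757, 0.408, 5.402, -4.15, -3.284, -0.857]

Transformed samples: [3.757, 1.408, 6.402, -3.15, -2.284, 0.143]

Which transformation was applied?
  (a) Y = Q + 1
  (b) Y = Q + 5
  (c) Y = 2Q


Checking option (a) Y = Q + 1:
  Q = 2.757 -> Y = 3.757 ✓
  Q = 0.408 -> Y = 1.408 ✓
  Q = 5.402 -> Y = 6.402 ✓
All samples match this transformation.

(a) Q + 1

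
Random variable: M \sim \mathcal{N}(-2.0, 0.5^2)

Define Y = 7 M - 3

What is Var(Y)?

For Y = aM + b: Var(Y) = a² * Var(M)
Var(M) = 0.5^2 = 0.25
Var(Y) = 7² * 0.25 = 49 * 0.25 = 12.25

12.25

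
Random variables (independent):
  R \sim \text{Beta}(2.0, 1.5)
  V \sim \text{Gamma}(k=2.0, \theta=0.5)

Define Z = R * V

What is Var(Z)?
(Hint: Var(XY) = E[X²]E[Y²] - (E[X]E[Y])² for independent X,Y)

Var(XY) = E[X²]E[Y²] - (E[X]E[Y])²
E[R] = 0.57142857, Var(R) = 0.054421769
E[V] = 1, Var(V) = 0.5
E[R²] = 0.054421769 + 0.57142857² = 0.38095238
E[V²] = 0.5 + 1² = 1.5
Var(Z) = 0.38095238*1.5 - (0.57142857*1)²
= 0.57142857 - 0.32653061 = 0.24489796

0.24489796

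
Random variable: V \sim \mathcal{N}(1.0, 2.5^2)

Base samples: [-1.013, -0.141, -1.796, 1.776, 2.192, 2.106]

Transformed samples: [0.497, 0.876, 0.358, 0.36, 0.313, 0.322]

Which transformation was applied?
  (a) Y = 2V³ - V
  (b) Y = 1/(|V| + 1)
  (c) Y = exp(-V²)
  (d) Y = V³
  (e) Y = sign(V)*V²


Checking option (b) Y = 1/(|V| + 1):
  V = -1.013 -> Y = 0.497 ✓
  V = -0.141 -> Y = 0.876 ✓
  V = -1.796 -> Y = 0.358 ✓
All samples match this transformation.

(b) 1/(|V| + 1)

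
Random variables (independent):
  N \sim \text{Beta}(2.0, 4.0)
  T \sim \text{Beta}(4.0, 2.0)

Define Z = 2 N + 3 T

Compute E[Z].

E[Z] = 2*E[N] + 3*E[T]
E[N] = 0.33333333
E[T] = 0.66666667
E[Z] = 2*0.33333333 + 3*0.66666667 = 2.6666667

2.6666667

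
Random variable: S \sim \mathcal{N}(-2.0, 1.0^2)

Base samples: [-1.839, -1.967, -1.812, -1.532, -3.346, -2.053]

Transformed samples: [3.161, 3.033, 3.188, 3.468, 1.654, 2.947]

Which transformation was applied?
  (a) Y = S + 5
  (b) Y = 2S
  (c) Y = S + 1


Checking option (a) Y = S + 5:
  S = -1.839 -> Y = 3.161 ✓
  S = -1.967 -> Y = 3.033 ✓
  S = -1.812 -> Y = 3.188 ✓
All samples match this transformation.

(a) S + 5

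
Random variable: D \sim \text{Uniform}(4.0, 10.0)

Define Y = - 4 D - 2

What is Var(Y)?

For Y = aD + b: Var(Y) = a² * Var(D)
Var(D) = (10 - 4)^2/12 = 3
Var(Y) = (-4)² * 3 = 16 * 3 = 48

48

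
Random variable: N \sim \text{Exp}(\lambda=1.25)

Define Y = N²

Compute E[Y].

E[N²] = Var(N) + (E[N])² = 0.64 + 0.64 = 1.28

1.28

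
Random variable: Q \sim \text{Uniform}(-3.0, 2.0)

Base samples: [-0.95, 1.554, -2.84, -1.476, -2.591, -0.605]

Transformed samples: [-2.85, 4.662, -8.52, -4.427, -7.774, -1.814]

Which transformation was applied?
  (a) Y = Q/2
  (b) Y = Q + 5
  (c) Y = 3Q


Checking option (c) Y = 3Q:
  Q = -0.95 -> Y = -2.85 ✓
  Q = 1.554 -> Y = 4.662 ✓
  Q = -2.84 -> Y = -8.52 ✓
All samples match this transformation.

(c) 3Q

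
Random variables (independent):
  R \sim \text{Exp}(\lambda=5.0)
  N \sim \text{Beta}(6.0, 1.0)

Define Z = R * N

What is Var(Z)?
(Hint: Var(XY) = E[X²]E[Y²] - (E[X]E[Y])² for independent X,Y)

Var(XY) = E[X²]E[Y²] - (E[X]E[Y])²
E[R] = 0.2, Var(R) = 0.04
E[N] = 0.85714286, Var(N) = 0.015306122
E[R²] = 0.04 + 0.2² = 0.08
E[N²] = 0.015306122 + 0.85714286² = 0.75
Var(Z) = 0.08*0.75 - (0.2*0.85714286)²
= 0.06 - 0.029387755 = 0.030612245

0.030612245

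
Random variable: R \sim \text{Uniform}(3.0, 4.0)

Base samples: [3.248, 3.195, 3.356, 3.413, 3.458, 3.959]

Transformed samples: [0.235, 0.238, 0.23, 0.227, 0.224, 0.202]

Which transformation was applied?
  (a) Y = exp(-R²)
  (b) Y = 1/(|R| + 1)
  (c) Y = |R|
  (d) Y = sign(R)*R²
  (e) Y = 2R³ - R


Checking option (b) Y = 1/(|R| + 1):
  R = 3.248 -> Y = 0.235 ✓
  R = 3.195 -> Y = 0.238 ✓
  R = 3.356 -> Y = 0.23 ✓
All samples match this transformation.

(b) 1/(|R| + 1)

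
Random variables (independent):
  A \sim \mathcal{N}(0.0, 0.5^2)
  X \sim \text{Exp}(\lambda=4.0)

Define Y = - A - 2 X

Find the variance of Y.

For independent RVs: Var(aX + bY) = a²Var(X) + b²Var(Y)
Var(A) = 0.25
Var(X) = 0.0625
Var(Y) = (-1)²*0.25 + (-2)²*0.0625
= 1*0.25 + 4*0.0625 = 0.5

0.5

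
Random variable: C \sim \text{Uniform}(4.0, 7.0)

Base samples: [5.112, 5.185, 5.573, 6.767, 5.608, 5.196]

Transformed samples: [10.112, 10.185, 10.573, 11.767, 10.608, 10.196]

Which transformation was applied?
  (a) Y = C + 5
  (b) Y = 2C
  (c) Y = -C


Checking option (a) Y = C + 5:
  C = 5.112 -> Y = 10.112 ✓
  C = 5.185 -> Y = 10.185 ✓
  C = 5.573 -> Y = 10.573 ✓
All samples match this transformation.

(a) C + 5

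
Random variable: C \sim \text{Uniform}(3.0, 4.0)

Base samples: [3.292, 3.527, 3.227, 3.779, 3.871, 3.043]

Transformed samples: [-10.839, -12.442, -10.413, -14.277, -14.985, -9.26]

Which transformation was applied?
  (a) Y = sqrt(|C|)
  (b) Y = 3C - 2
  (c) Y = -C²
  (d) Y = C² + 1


Checking option (c) Y = -C²:
  C = 3.292 -> Y = -10.839 ✓
  C = 3.527 -> Y = -12.442 ✓
  C = 3.227 -> Y = -10.413 ✓
All samples match this transformation.

(c) -C²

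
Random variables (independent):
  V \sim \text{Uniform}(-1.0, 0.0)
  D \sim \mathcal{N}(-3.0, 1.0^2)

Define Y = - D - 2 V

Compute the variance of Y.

For independent RVs: Var(aX + bY) = a²Var(X) + b²Var(Y)
Var(V) = 0.083333333
Var(D) = 1
Var(Y) = (-2)²*0.083333333 + (-1)²*1
= 4*0.083333333 + 1*1 = 1.3333333

1.3333333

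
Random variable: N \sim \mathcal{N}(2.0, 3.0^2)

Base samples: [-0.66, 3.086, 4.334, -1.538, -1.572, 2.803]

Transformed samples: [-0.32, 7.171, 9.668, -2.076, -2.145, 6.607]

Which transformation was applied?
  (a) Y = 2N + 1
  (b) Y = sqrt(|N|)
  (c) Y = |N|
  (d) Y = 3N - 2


Checking option (a) Y = 2N + 1:
  N = -0.66 -> Y = -0.32 ✓
  N = 3.086 -> Y = 7.171 ✓
  N = 4.334 -> Y = 9.668 ✓
All samples match this transformation.

(a) 2N + 1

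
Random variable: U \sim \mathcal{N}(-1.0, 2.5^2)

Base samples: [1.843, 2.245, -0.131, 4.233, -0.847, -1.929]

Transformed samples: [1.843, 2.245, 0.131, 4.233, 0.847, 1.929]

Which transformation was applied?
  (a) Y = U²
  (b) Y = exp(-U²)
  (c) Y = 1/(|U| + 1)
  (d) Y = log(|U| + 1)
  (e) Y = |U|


Checking option (e) Y = |U|:
  U = 1.843 -> Y = 1.843 ✓
  U = 2.245 -> Y = 2.245 ✓
  U = -0.131 -> Y = 0.131 ✓
All samples match this transformation.

(e) |U|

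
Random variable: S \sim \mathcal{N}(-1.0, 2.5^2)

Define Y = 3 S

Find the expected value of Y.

For Y = 3S:
E[Y] = 3 * E[S]
E[S] = -1.0 = -1
E[Y] = 3 * (-1) = -3

-3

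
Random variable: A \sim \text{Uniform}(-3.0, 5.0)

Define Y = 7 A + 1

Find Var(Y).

For Y = aA + b: Var(Y) = a² * Var(A)
Var(A) = (5 + 3)^2/12 = 5.3333333
Var(Y) = 7² * 5.3333333 = 49 * 5.3333333 = 261.33333

261.33333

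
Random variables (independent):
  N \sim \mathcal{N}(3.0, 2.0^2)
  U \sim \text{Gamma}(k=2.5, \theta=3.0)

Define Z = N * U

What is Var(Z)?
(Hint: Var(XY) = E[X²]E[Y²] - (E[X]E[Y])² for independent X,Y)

Var(XY) = E[X²]E[Y²] - (E[X]E[Y])²
E[N] = 3, Var(N) = 4
E[U] = 7.5, Var(U) = 22.5
E[N²] = 4 + 3² = 13
E[U²] = 22.5 + 7.5² = 78.75
Var(Z) = 13*78.75 - (3*7.5)²
= 1023.75 - 506.25 = 517.5

517.5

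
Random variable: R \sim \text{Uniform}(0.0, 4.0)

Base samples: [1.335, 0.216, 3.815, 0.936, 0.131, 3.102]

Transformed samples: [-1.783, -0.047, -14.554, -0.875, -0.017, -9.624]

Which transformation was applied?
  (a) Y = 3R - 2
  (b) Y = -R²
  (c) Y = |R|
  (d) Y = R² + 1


Checking option (b) Y = -R²:
  R = 1.335 -> Y = -1.783 ✓
  R = 0.216 -> Y = -0.047 ✓
  R = 3.815 -> Y = -14.554 ✓
All samples match this transformation.

(b) -R²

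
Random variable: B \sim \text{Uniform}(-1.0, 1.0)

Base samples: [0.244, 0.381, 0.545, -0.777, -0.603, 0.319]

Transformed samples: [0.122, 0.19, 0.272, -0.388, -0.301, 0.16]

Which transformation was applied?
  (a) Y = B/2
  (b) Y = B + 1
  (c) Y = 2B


Checking option (a) Y = B/2:
  B = 0.244 -> Y = 0.122 ✓
  B = 0.381 -> Y = 0.19 ✓
  B = 0.545 -> Y = 0.272 ✓
All samples match this transformation.

(a) B/2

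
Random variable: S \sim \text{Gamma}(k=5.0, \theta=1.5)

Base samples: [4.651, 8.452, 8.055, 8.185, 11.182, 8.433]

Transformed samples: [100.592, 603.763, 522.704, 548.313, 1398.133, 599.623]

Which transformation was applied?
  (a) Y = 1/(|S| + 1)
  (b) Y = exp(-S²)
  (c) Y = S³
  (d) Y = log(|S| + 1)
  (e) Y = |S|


Checking option (c) Y = S³:
  S = 4.651 -> Y = 100.592 ✓
  S = 8.452 -> Y = 603.763 ✓
  S = 8.055 -> Y = 522.704 ✓
All samples match this transformation.

(c) S³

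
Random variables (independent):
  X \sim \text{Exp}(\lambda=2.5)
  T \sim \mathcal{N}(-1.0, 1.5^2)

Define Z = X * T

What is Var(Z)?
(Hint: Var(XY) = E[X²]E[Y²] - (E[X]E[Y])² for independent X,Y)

Var(XY) = E[X²]E[Y²] - (E[X]E[Y])²
E[X] = 0.4, Var(X) = 0.16
E[T] = -1, Var(T) = 2.25
E[X²] = 0.16 + 0.4² = 0.32
E[T²] = 2.25 + (-1)² = 3.25
Var(Z) = 0.32*3.25 - (0.4*(-1))²
= 1.04 - 0.16 = 0.88

0.88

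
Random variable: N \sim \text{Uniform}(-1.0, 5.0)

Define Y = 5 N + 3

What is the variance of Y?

For Y = aN + b: Var(Y) = a² * Var(N)
Var(N) = (5 + 1)^2/12 = 3
Var(Y) = 5² * 3 = 25 * 3 = 75

75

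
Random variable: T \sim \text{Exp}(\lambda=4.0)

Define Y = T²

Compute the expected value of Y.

Using E[X²] = Var(X) + (E[X])²:
E[T] = 0.25
Var(T) = 1/4.0^2 = 0.0625
E[T²] = 0.0625 + 0.25² = 0.0625 + 0.0625 = 0.125

0.125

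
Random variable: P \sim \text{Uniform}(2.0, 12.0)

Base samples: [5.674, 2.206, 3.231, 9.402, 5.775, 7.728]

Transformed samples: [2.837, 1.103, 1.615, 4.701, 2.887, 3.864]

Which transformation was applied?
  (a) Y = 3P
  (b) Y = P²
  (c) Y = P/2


Checking option (c) Y = P/2:
  P = 5.674 -> Y = 2.837 ✓
  P = 2.206 -> Y = 1.103 ✓
  P = 3.231 -> Y = 1.615 ✓
All samples match this transformation.

(c) P/2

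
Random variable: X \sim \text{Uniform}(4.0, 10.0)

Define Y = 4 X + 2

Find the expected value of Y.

For Y = 4X + 2:
E[Y] = 4 * E[X] + 2
E[X] = (4 + 10)/2 = 7
E[Y] = 4 * 7 + 2 = 30

30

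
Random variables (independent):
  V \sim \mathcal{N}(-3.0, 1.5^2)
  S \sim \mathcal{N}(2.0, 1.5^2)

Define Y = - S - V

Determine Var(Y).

For independent RVs: Var(aX + bY) = a²Var(X) + b²Var(Y)
Var(V) = 2.25
Var(S) = 2.25
Var(Y) = (-1)²*2.25 + (-1)²*2.25
= 1*2.25 + 1*2.25 = 4.5

4.5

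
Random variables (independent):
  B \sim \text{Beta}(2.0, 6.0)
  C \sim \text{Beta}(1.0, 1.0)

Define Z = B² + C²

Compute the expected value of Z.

E[Z] = E[B²] + E[C²]
E[B²] = Var(B) + E[B]² = 0.020833333 + 0.0625 = 0.083333333
E[C²] = Var(C) + E[C]² = 0.083333333 + 0.25 = 0.33333333
E[Z] = 0.083333333 + 0.33333333 = 0.41666667

0.41666667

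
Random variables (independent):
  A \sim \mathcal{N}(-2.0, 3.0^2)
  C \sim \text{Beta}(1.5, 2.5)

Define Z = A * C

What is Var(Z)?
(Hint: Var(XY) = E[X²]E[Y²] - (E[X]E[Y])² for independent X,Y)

Var(XY) = E[X²]E[Y²] - (E[X]E[Y])²
E[A] = -2, Var(A) = 9
E[C] = 0.375, Var(C) = 0.046875
E[A²] = 9 + (-2)² = 13
E[C²] = 0.046875 + 0.375² = 0.1875
Var(Z) = 13*0.1875 - (-2*0.375)²
= 2.4375 - 0.5625 = 1.875

1.875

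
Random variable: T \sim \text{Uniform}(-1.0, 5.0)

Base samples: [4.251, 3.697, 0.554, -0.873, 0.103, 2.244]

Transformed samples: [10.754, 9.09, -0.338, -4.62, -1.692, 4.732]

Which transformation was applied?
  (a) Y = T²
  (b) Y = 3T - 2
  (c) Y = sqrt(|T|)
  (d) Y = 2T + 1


Checking option (b) Y = 3T - 2:
  T = 4.251 -> Y = 10.754 ✓
  T = 3.697 -> Y = 9.09 ✓
  T = 0.554 -> Y = -0.338 ✓
All samples match this transformation.

(b) 3T - 2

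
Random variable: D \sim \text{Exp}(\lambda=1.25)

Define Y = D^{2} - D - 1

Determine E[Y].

E[Y] = 1*E[D²] - 1*E[D] - 1
E[D] = 0.8
E[D²] = Var(D) + (E[D])² = 0.64 + 0.64 = 1.28
E[Y] = 1*1.28 - 1*0.8 - 1 = -0.52

-0.52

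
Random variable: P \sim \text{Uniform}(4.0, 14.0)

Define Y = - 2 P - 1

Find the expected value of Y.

For Y = -2P - 1:
E[Y] = -2 * E[P] - 1
E[P] = (4 + 14)/2 = 9
E[Y] = -2 * 9 - 1 = -19

-19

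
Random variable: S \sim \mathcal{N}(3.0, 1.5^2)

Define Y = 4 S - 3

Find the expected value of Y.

For Y = 4S - 3:
E[Y] = 4 * E[S] - 3
E[S] = 3.0 = 3
E[Y] = 4 * 3 - 3 = 9

9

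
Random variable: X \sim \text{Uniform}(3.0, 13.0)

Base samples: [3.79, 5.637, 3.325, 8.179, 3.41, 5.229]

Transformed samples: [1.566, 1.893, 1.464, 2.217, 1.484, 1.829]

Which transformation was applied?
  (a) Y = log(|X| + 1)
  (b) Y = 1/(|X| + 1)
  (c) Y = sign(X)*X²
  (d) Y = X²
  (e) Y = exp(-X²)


Checking option (a) Y = log(|X| + 1):
  X = 3.79 -> Y = 1.566 ✓
  X = 5.637 -> Y = 1.893 ✓
  X = 3.325 -> Y = 1.464 ✓
All samples match this transformation.

(a) log(|X| + 1)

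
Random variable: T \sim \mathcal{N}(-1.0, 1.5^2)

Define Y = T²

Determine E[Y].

Using E[X²] = Var(X) + (E[X])²:
E[T] = -1
Var(T) = 1.5^2 = 2.25
E[T²] = 2.25 + (-1)² = 2.25 + 1 = 3.25

3.25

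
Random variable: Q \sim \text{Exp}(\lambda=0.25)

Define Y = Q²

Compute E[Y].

Using E[X²] = Var(X) + (E[X])²:
E[Q] = 4
Var(Q) = 1/0.25^2 = 16
E[Q²] = 16 + 4² = 16 + 16 = 32

32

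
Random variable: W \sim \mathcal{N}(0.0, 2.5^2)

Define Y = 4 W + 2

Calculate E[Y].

For Y = 4W + 2:
E[Y] = 4 * E[W] + 2
E[W] = 0.0 = 0
E[Y] = 4 * 0 + 2 = 2

2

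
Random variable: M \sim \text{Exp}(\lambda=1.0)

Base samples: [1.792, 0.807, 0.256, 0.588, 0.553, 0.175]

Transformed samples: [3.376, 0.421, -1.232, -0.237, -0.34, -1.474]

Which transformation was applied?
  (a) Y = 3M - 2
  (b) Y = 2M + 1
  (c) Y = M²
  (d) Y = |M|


Checking option (a) Y = 3M - 2:
  M = 1.792 -> Y = 3.376 ✓
  M = 0.807 -> Y = 0.421 ✓
  M = 0.256 -> Y = -1.232 ✓
All samples match this transformation.

(a) 3M - 2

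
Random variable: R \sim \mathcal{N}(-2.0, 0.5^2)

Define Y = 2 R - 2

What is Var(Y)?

For Y = aR + b: Var(Y) = a² * Var(R)
Var(R) = 0.5^2 = 0.25
Var(Y) = 2² * 0.25 = 4 * 0.25 = 1

1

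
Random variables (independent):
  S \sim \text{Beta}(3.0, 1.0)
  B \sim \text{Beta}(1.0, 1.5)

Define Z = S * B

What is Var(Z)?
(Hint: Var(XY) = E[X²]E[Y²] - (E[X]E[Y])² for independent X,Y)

Var(XY) = E[X²]E[Y²] - (E[X]E[Y])²
E[S] = 0.75, Var(S) = 0.0375
E[B] = 0.4, Var(B) = 0.068571429
E[S²] = 0.0375 + 0.75² = 0.6
E[B²] = 0.068571429 + 0.4² = 0.22857143
Var(Z) = 0.6*0.22857143 - (0.75*0.4)²
= 0.13714286 - 0.09 = 0.047142857

0.047142857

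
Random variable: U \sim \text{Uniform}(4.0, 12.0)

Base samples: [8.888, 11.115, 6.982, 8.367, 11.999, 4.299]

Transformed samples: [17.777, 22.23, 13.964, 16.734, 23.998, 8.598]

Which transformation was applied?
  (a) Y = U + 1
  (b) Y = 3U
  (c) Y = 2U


Checking option (c) Y = 2U:
  U = 8.888 -> Y = 17.777 ✓
  U = 11.115 -> Y = 22.23 ✓
  U = 6.982 -> Y = 13.964 ✓
All samples match this transformation.

(c) 2U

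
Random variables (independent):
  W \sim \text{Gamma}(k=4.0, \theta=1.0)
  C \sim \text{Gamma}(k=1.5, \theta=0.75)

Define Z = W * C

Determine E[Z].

For independent RVs: E[XY] = E[X]*E[Y]
E[W] = 4
E[C] = 1.125
E[Z] = 4 * 1.125 = 4.5

4.5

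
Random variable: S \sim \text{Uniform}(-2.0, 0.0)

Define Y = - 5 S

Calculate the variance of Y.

For Y = aS + b: Var(Y) = a² * Var(S)
Var(S) = (0 + 2)^2/12 = 0.33333333
Var(Y) = (-5)² * 0.33333333 = 25 * 0.33333333 = 8.3333333

8.3333333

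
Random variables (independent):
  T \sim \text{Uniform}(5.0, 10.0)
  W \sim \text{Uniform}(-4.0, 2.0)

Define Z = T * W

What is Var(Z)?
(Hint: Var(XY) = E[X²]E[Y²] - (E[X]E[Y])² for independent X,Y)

Var(XY) = E[X²]E[Y²] - (E[X]E[Y])²
E[T] = 7.5, Var(T) = 2.0833333
E[W] = -1, Var(W) = 3
E[T²] = 2.0833333 + 7.5² = 58.333333
E[W²] = 3 + (-1)² = 4
Var(Z) = 58.333333*4 - (7.5*(-1))²
= 233.33333 - 56.25 = 177.08333

177.08333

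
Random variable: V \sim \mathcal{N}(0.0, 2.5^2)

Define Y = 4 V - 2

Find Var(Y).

For Y = aV + b: Var(Y) = a² * Var(V)
Var(V) = 2.5^2 = 6.25
Var(Y) = 4² * 6.25 = 16 * 6.25 = 100

100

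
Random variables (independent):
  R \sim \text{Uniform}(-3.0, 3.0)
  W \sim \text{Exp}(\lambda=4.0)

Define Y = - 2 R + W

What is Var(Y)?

For independent RVs: Var(aX + bY) = a²Var(X) + b²Var(Y)
Var(R) = 3
Var(W) = 0.0625
Var(Y) = (-2)²*3 + 1²*0.0625
= 4*3 + 1*0.0625 = 12.0625

12.0625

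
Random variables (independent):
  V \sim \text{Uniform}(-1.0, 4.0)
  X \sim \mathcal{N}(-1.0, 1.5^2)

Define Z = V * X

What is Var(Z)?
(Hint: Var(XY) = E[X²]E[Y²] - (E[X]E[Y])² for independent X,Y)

Var(XY) = E[X²]E[Y²] - (E[X]E[Y])²
E[V] = 1.5, Var(V) = 2.0833333
E[X] = -1, Var(X) = 2.25
E[V²] = 2.0833333 + 1.5² = 4.3333333
E[X²] = 2.25 + (-1)² = 3.25
Var(Z) = 4.3333333*3.25 - (1.5*(-1))²
= 14.083333 - 2.25 = 11.833333

11.833333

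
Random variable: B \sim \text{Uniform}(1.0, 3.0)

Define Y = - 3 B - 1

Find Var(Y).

For Y = aB + b: Var(Y) = a² * Var(B)
Var(B) = (3 - 1)^2/12 = 0.33333333
Var(Y) = (-3)² * 0.33333333 = 9 * 0.33333333 = 3

3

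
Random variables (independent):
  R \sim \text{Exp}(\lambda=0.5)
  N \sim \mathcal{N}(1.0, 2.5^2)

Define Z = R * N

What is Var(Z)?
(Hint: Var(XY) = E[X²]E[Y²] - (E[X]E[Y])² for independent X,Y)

Var(XY) = E[X²]E[Y²] - (E[X]E[Y])²
E[R] = 2, Var(R) = 4
E[N] = 1, Var(N) = 6.25
E[R²] = 4 + 2² = 8
E[N²] = 6.25 + 1² = 7.25
Var(Z) = 8*7.25 - (2*1)²
= 58 - 4 = 54

54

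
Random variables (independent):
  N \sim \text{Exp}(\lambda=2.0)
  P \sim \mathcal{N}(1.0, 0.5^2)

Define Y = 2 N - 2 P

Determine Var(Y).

For independent RVs: Var(aX + bY) = a²Var(X) + b²Var(Y)
Var(N) = 0.25
Var(P) = 0.25
Var(Y) = 2²*0.25 + (-2)²*0.25
= 4*0.25 + 4*0.25 = 2

2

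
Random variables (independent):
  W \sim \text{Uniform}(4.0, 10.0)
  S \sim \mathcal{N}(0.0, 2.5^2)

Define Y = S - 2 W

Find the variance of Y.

For independent RVs: Var(aX + bY) = a²Var(X) + b²Var(Y)
Var(W) = 3
Var(S) = 6.25
Var(Y) = (-2)²*3 + 1²*6.25
= 4*3 + 1*6.25 = 18.25

18.25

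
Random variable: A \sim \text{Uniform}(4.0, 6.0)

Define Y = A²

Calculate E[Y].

E[A²] = Var(A) + (E[A])² = 0.33333333 + 25 = 25.333333

25.333333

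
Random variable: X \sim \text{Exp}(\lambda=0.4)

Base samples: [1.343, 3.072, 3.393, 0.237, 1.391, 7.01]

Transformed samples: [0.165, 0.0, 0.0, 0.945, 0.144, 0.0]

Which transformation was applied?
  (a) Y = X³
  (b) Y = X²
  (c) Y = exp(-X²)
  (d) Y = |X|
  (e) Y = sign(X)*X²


Checking option (c) Y = exp(-X²):
  X = 1.343 -> Y = 0.165 ✓
  X = 3.072 -> Y = 0.0 ✓
  X = 3.393 -> Y = 0.0 ✓
All samples match this transformation.

(c) exp(-X²)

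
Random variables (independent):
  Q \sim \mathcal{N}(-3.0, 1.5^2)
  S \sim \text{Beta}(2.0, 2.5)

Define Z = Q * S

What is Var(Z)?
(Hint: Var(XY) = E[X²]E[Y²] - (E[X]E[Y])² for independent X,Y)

Var(XY) = E[X²]E[Y²] - (E[X]E[Y])²
E[Q] = -3, Var(Q) = 2.25
E[S] = 0.44444444, Var(S) = 0.044893378
E[Q²] = 2.25 + (-3)² = 11.25
E[S²] = 0.044893378 + 0.44444444² = 0.24242424
Var(Z) = 11.25*0.24242424 - (-3*0.44444444)²
= 2.7272727 - 1.7777778 = 0.94949495

0.94949495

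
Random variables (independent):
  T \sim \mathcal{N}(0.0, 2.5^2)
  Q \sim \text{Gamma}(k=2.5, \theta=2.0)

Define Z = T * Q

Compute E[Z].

For independent RVs: E[XY] = E[X]*E[Y]
E[T] = 0
E[Q] = 5
E[Z] = 0 * 5 = 0

0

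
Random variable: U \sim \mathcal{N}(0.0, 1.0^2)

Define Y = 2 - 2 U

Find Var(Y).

For Y = aU + b: Var(Y) = a² * Var(U)
Var(U) = 1.0^2 = 1
Var(Y) = (-2)² * 1 = 4 * 1 = 4

4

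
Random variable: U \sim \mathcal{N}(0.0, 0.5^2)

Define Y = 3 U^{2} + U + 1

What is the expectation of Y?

E[Y] = 3*E[U²] + 1*E[U] + 1
E[U] = 0
E[U²] = Var(U) + (E[U])² = 0.25 + 0 = 0.25
E[Y] = 3*0.25 + 1*0 + 1 = 1.75

1.75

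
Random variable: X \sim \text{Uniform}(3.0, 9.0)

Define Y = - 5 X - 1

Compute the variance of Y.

For Y = aX + b: Var(Y) = a² * Var(X)
Var(X) = (9 - 3)^2/12 = 3
Var(Y) = (-5)² * 3 = 25 * 3 = 75

75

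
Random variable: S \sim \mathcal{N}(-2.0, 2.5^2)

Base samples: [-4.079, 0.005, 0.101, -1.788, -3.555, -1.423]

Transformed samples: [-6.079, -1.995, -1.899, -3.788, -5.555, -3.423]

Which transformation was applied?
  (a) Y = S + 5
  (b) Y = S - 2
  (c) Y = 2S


Checking option (b) Y = S - 2:
  S = -4.079 -> Y = -6.079 ✓
  S = 0.005 -> Y = -1.995 ✓
  S = 0.101 -> Y = -1.899 ✓
All samples match this transformation.

(b) S - 2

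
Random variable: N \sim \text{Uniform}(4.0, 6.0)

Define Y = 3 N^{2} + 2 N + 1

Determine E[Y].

E[Y] = 3*E[N²] + 2*E[N] + 1
E[N] = 5
E[N²] = Var(N) + (E[N])² = 0.33333333 + 25 = 25.333333
E[Y] = 3*25.333333 + 2*5 + 1 = 87

87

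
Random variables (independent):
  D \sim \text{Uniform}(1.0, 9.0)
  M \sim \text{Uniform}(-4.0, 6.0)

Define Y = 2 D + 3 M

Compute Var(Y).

For independent RVs: Var(aX + bY) = a²Var(X) + b²Var(Y)
Var(D) = 5.3333333
Var(M) = 8.3333333
Var(Y) = 2²*5.3333333 + 3²*8.3333333
= 4*5.3333333 + 9*8.3333333 = 96.333333

96.333333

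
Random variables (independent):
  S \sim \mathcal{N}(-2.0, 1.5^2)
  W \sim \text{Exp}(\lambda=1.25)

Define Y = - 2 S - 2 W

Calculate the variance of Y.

For independent RVs: Var(aX + bY) = a²Var(X) + b²Var(Y)
Var(S) = 2.25
Var(W) = 0.64
Var(Y) = (-2)²*2.25 + (-2)²*0.64
= 4*2.25 + 4*0.64 = 11.56

11.56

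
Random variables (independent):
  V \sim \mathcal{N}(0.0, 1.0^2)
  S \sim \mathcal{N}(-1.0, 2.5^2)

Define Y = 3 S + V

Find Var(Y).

For independent RVs: Var(aX + bY) = a²Var(X) + b²Var(Y)
Var(V) = 1
Var(S) = 6.25
Var(Y) = 1²*1 + 3²*6.25
= 1*1 + 9*6.25 = 57.25

57.25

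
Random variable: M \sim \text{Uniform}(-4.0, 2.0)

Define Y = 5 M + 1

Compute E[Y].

For Y = 5M + 1:
E[Y] = 5 * E[M] + 1
E[M] = (-4 + 2)/2 = -1
E[Y] = 5 * (-1) + 1 = -4

-4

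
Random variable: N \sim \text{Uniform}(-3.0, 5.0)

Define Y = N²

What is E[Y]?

Using E[X²] = Var(X) + (E[X])²:
E[N] = 1
Var(N) = (5 + 3)^2/12 = 5.3333333
E[N²] = 5.3333333 + 1² = 5.3333333 + 1 = 6.3333333

6.3333333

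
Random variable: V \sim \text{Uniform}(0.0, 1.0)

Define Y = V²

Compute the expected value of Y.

Using E[X²] = Var(X) + (E[X])²:
E[V] = 0.5
Var(V) = (1 - 0)^2/12 = 0.083333333
E[V²] = 0.083333333 + 0.5² = 0.083333333 + 0.25 = 0.33333333

0.33333333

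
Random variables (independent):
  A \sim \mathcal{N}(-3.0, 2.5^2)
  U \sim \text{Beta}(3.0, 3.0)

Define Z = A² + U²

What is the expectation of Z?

E[Z] = E[A²] + E[U²]
E[A²] = Var(A) + E[A]² = 6.25 + 9 = 15.25
E[U²] = Var(U) + E[U]² = 0.035714286 + 0.25 = 0.28571429
E[Z] = 15.25 + 0.28571429 = 15.535714

15.535714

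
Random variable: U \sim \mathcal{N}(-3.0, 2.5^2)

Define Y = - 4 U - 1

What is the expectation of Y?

For Y = -4U - 1:
E[Y] = -4 * E[U] - 1
E[U] = -3.0 = -3
E[Y] = -4 * (-3) - 1 = 11

11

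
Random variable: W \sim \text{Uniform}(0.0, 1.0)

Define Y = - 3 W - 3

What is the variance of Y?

For Y = aW + b: Var(Y) = a² * Var(W)
Var(W) = (1 - 0)^2/12 = 0.083333333
Var(Y) = (-3)² * 0.083333333 = 9 * 0.083333333 = 0.75

0.75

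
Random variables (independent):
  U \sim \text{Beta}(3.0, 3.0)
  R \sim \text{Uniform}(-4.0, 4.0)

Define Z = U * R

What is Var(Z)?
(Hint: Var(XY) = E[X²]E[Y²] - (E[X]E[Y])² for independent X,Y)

Var(XY) = E[X²]E[Y²] - (E[X]E[Y])²
E[U] = 0.5, Var(U) = 0.035714286
E[R] = 0, Var(R) = 5.3333333
E[U²] = 0.035714286 + 0.5² = 0.28571429
E[R²] = 5.3333333 + 0² = 5.3333333
Var(Z) = 0.28571429*5.3333333 - (0.5*0)²
= 1.5238095 - 0 = 1.5238095

1.5238095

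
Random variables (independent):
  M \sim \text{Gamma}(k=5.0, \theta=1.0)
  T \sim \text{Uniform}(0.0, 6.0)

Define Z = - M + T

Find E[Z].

E[Z] = -1*E[M] + 1*E[T]
E[M] = 5
E[T] = 3
E[Z] = -1*5 + 1*3 = -2

-2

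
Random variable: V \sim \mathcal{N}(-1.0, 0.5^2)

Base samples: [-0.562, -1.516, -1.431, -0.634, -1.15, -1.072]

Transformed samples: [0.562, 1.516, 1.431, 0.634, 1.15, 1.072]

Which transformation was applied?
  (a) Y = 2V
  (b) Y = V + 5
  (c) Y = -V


Checking option (c) Y = -V:
  V = -0.562 -> Y = 0.562 ✓
  V = -1.516 -> Y = 1.516 ✓
  V = -1.431 -> Y = 1.431 ✓
All samples match this transformation.

(c) -V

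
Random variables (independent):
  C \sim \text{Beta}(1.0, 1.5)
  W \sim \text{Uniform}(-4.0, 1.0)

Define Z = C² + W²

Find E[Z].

E[Z] = E[C²] + E[W²]
E[C²] = Var(C) + E[C]² = 0.068571429 + 0.16 = 0.22857143
E[W²] = Var(W) + E[W]² = 2.0833333 + 2.25 = 4.3333333
E[Z] = 0.22857143 + 4.3333333 = 4.5619048

4.5619048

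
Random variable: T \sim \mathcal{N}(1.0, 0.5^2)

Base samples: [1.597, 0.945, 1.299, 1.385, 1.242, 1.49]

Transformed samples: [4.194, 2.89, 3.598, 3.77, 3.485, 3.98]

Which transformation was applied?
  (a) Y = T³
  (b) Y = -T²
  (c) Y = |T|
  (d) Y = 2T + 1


Checking option (d) Y = 2T + 1:
  T = 1.597 -> Y = 4.194 ✓
  T = 0.945 -> Y = 2.89 ✓
  T = 1.299 -> Y = 3.598 ✓
All samples match this transformation.

(d) 2T + 1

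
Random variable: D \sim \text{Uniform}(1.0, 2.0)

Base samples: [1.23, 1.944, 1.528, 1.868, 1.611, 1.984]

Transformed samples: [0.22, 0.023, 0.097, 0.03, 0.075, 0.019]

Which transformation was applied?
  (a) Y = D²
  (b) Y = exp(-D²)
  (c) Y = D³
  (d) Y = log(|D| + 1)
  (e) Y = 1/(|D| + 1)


Checking option (b) Y = exp(-D²):
  D = 1.23 -> Y = 0.22 ✓
  D = 1.944 -> Y = 0.023 ✓
  D = 1.528 -> Y = 0.097 ✓
All samples match this transformation.

(b) exp(-D²)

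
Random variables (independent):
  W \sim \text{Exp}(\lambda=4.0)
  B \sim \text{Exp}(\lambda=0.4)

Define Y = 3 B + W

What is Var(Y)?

For independent RVs: Var(aX + bY) = a²Var(X) + b²Var(Y)
Var(W) = 0.0625
Var(B) = 6.25
Var(Y) = 1²*0.0625 + 3²*6.25
= 1*0.0625 + 9*6.25 = 56.3125

56.3125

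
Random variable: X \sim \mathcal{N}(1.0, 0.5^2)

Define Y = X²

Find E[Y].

E[X²] = Var(X) + (E[X])² = 0.25 + 1 = 1.25

1.25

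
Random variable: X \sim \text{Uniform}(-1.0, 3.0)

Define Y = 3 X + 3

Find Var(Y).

For Y = aX + b: Var(Y) = a² * Var(X)
Var(X) = (3 + 1)^2/12 = 1.3333333
Var(Y) = 3² * 1.3333333 = 9 * 1.3333333 = 12

12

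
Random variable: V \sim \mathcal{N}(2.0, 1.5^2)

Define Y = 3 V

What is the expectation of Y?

For Y = 3V:
E[Y] = 3 * E[V]
E[V] = 2.0 = 2
E[Y] = 3 * 2 = 6

6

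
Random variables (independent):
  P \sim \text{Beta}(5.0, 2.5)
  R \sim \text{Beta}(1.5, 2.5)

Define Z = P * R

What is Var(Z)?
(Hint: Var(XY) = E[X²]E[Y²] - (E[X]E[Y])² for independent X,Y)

Var(XY) = E[X²]E[Y²] - (E[X]E[Y])²
E[P] = 0.66666667, Var(P) = 0.026143791
E[R] = 0.375, Var(R) = 0.046875
E[P²] = 0.026143791 + 0.66666667² = 0.47058824
E[R²] = 0.046875 + 0.375² = 0.1875
Var(Z) = 0.47058824*0.1875 - (0.66666667*0.375)²
= 0.088235294 - 0.0625 = 0.025735294

0.025735294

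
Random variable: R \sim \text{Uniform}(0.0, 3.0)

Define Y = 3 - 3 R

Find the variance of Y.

For Y = aR + b: Var(Y) = a² * Var(R)
Var(R) = (3 - 0)^2/12 = 0.75
Var(Y) = (-3)² * 0.75 = 9 * 0.75 = 6.75

6.75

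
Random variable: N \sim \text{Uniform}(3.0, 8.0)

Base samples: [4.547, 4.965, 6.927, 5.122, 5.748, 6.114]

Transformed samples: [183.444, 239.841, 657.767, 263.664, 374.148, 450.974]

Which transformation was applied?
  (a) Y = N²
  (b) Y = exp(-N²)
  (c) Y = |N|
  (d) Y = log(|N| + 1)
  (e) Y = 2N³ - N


Checking option (e) Y = 2N³ - N:
  N = 4.547 -> Y = 183.444 ✓
  N = 4.965 -> Y = 239.841 ✓
  N = 6.927 -> Y = 657.767 ✓
All samples match this transformation.

(e) 2N³ - N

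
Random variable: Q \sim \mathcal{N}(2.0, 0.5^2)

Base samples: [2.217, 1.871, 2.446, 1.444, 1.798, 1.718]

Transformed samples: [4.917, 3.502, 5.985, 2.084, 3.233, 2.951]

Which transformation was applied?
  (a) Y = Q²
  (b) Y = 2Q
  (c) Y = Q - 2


Checking option (a) Y = Q²:
  Q = 2.217 -> Y = 4.917 ✓
  Q = 1.871 -> Y = 3.502 ✓
  Q = 2.446 -> Y = 5.985 ✓
All samples match this transformation.

(a) Q²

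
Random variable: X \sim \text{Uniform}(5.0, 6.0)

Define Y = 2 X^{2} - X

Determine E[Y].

E[Y] = 2*E[X²] - 1*E[X]
E[X] = 5.5
E[X²] = Var(X) + (E[X])² = 0.083333333 + 30.25 = 30.333333
E[Y] = 2*30.333333 - 1*5.5 = 55.166667

55.166667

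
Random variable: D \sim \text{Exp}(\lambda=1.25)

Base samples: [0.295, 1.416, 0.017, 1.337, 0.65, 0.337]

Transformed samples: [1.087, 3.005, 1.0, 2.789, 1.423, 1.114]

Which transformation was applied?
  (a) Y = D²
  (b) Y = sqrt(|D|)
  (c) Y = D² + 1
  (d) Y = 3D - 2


Checking option (c) Y = D² + 1:
  D = 0.295 -> Y = 1.087 ✓
  D = 1.416 -> Y = 3.005 ✓
  D = 0.017 -> Y = 1.0 ✓
All samples match this transformation.

(c) D² + 1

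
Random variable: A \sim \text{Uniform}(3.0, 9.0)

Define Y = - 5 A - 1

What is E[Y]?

For Y = -5A - 1:
E[Y] = -5 * E[A] - 1
E[A] = (3 + 9)/2 = 6
E[Y] = -5 * 6 - 1 = -31

-31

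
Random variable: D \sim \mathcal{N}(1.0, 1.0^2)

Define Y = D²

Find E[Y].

E[D²] = Var(D) + (E[D])² = 1 + 1 = 2

2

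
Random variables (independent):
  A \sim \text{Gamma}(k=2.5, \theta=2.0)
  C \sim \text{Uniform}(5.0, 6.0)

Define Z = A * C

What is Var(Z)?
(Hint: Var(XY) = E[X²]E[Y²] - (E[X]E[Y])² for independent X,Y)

Var(XY) = E[X²]E[Y²] - (E[X]E[Y])²
E[A] = 5, Var(A) = 10
E[C] = 5.5, Var(C) = 0.083333333
E[A²] = 10 + 5² = 35
E[C²] = 0.083333333 + 5.5² = 30.333333
Var(Z) = 35*30.333333 - (5*5.5)²
= 1061.6667 - 756.25 = 305.41667

305.41667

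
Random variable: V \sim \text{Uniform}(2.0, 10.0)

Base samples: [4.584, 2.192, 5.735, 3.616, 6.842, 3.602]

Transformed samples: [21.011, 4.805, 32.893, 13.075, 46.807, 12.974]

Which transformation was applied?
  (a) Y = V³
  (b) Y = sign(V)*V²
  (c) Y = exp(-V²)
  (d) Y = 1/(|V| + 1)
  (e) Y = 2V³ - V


Checking option (b) Y = sign(V)*V²:
  V = 4.584 -> Y = 21.011 ✓
  V = 2.192 -> Y = 4.805 ✓
  V = 5.735 -> Y = 32.893 ✓
All samples match this transformation.

(b) sign(V)*V²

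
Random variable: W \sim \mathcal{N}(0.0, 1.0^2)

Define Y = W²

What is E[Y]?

Using E[X²] = Var(X) + (E[X])²:
E[W] = 0
Var(W) = 1.0^2 = 1
E[W²] = 1 + 0² = 1 + 0 = 1

1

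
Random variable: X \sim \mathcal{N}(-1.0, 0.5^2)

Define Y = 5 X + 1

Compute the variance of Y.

For Y = aX + b: Var(Y) = a² * Var(X)
Var(X) = 0.5^2 = 0.25
Var(Y) = 5² * 0.25 = 25 * 0.25 = 6.25

6.25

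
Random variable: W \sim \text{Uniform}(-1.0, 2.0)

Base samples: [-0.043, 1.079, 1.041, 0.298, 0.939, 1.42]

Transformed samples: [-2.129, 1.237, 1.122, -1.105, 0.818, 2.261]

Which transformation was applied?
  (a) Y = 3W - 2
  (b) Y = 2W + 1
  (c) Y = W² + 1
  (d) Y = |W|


Checking option (a) Y = 3W - 2:
  W = -0.043 -> Y = -2.129 ✓
  W = 1.079 -> Y = 1.237 ✓
  W = 1.041 -> Y = 1.122 ✓
All samples match this transformation.

(a) 3W - 2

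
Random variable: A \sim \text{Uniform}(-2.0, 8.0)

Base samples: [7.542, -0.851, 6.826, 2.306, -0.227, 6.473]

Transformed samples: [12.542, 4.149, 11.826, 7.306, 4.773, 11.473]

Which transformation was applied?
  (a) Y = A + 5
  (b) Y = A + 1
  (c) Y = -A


Checking option (a) Y = A + 5:
  A = 7.542 -> Y = 12.542 ✓
  A = -0.851 -> Y = 4.149 ✓
  A = 6.826 -> Y = 11.826 ✓
All samples match this transformation.

(a) A + 5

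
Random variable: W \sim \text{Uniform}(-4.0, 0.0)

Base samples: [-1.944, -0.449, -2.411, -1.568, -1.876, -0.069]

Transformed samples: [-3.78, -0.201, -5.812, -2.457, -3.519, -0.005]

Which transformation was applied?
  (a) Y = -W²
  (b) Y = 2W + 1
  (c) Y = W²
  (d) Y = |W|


Checking option (a) Y = -W²:
  W = -1.944 -> Y = -3.78 ✓
  W = -0.449 -> Y = -0.201 ✓
  W = -2.411 -> Y = -5.812 ✓
All samples match this transformation.

(a) -W²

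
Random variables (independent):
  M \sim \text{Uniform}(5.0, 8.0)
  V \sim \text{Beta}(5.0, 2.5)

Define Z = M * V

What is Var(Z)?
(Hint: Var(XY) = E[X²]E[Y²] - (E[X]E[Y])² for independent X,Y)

Var(XY) = E[X²]E[Y²] - (E[X]E[Y])²
E[M] = 6.5, Var(M) = 0.75
E[V] = 0.66666667, Var(V) = 0.026143791
E[M²] = 0.75 + 6.5² = 43
E[V²] = 0.026143791 + 0.66666667² = 0.47058824
Var(Z) = 43*0.47058824 - (6.5*0.66666667)²
= 20.235294 - 18.777778 = 1.4575163

1.4575163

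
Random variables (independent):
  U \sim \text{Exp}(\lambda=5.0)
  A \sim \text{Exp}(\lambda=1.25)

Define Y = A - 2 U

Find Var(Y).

For independent RVs: Var(aX + bY) = a²Var(X) + b²Var(Y)
Var(U) = 0.04
Var(A) = 0.64
Var(Y) = (-2)²*0.04 + 1²*0.64
= 4*0.04 + 1*0.64 = 0.8

0.8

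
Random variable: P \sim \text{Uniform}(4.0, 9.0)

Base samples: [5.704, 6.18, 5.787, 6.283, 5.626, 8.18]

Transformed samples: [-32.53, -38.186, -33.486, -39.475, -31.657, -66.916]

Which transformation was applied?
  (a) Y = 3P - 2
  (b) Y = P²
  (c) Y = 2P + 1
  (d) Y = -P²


Checking option (d) Y = -P²:
  P = 5.704 -> Y = -32.53 ✓
  P = 6.18 -> Y = -38.186 ✓
  P = 5.787 -> Y = -33.486 ✓
All samples match this transformation.

(d) -P²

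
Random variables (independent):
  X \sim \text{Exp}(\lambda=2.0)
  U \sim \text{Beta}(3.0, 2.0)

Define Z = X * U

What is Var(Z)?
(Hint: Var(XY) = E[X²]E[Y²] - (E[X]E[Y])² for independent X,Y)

Var(XY) = E[X²]E[Y²] - (E[X]E[Y])²
E[X] = 0.5, Var(X) = 0.25
E[U] = 0.6, Var(U) = 0.04
E[X²] = 0.25 + 0.5² = 0.5
E[U²] = 0.04 + 0.6² = 0.4
Var(Z) = 0.5*0.4 - (0.5*0.6)²
= 0.2 - 0.09 = 0.11

0.11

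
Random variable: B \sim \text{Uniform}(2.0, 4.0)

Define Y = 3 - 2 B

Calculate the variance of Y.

For Y = aB + b: Var(Y) = a² * Var(B)
Var(B) = (4 - 2)^2/12 = 0.33333333
Var(Y) = (-2)² * 0.33333333 = 4 * 0.33333333 = 1.3333333

1.3333333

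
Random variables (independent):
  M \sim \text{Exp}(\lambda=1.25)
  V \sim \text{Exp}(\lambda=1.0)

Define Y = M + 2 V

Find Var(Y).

For independent RVs: Var(aX + bY) = a²Var(X) + b²Var(Y)
Var(M) = 0.64
Var(V) = 1
Var(Y) = 1²*0.64 + 2²*1
= 1*0.64 + 4*1 = 4.64

4.64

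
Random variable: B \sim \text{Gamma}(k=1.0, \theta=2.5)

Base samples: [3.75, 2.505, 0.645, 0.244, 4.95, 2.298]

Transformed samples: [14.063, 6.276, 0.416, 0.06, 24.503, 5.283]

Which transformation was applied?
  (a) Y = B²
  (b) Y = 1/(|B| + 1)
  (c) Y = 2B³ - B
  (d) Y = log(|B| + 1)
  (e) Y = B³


Checking option (a) Y = B²:
  B = 3.75 -> Y = 14.063 ✓
  B = 2.505 -> Y = 6.276 ✓
  B = 0.645 -> Y = 0.416 ✓
All samples match this transformation.

(a) B²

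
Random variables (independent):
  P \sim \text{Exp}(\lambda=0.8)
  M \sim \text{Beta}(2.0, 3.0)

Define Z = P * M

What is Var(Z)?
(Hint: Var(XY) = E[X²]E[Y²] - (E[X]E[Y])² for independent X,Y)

Var(XY) = E[X²]E[Y²] - (E[X]E[Y])²
E[P] = 1.25, Var(P) = 1.5625
E[M] = 0.4, Var(M) = 0.04
E[P²] = 1.5625 + 1.25² = 3.125
E[M²] = 0.04 + 0.4² = 0.2
Var(Z) = 3.125*0.2 - (1.25*0.4)²
= 0.625 - 0.25 = 0.375

0.375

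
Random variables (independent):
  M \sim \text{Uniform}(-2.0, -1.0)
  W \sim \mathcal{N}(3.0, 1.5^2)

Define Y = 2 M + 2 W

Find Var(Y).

For independent RVs: Var(aX + bY) = a²Var(X) + b²Var(Y)
Var(M) = 0.083333333
Var(W) = 2.25
Var(Y) = 2²*0.083333333 + 2²*2.25
= 4*0.083333333 + 4*2.25 = 9.3333333

9.3333333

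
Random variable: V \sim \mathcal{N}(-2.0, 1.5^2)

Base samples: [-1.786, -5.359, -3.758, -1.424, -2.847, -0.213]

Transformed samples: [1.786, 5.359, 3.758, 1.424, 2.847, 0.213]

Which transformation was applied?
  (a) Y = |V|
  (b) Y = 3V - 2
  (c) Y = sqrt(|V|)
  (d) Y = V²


Checking option (a) Y = |V|:
  V = -1.786 -> Y = 1.786 ✓
  V = -5.359 -> Y = 5.359 ✓
  V = -3.758 -> Y = 3.758 ✓
All samples match this transformation.

(a) |V|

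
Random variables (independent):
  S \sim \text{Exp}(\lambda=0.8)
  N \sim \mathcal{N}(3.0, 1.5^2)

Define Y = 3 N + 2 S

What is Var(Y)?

For independent RVs: Var(aX + bY) = a²Var(X) + b²Var(Y)
Var(S) = 1.5625
Var(N) = 2.25
Var(Y) = 2²*1.5625 + 3²*2.25
= 4*1.5625 + 9*2.25 = 26.5

26.5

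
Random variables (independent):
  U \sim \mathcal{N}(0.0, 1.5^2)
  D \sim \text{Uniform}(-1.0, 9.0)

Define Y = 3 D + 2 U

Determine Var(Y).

For independent RVs: Var(aX + bY) = a²Var(X) + b²Var(Y)
Var(U) = 2.25
Var(D) = 8.3333333
Var(Y) = 2²*2.25 + 3²*8.3333333
= 4*2.25 + 9*8.3333333 = 84

84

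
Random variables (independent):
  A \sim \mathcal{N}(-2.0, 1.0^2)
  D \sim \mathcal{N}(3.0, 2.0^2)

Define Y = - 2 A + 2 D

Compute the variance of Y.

For independent RVs: Var(aX + bY) = a²Var(X) + b²Var(Y)
Var(A) = 1
Var(D) = 4
Var(Y) = (-2)²*1 + 2²*4
= 4*1 + 4*4 = 20

20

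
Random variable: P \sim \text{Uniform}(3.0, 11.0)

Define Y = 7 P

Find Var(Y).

For Y = aP + b: Var(Y) = a² * Var(P)
Var(P) = (11 - 3)^2/12 = 5.3333333
Var(Y) = 7² * 5.3333333 = 49 * 5.3333333 = 261.33333

261.33333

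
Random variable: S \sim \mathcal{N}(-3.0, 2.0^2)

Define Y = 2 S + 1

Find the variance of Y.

For Y = aS + b: Var(Y) = a² * Var(S)
Var(S) = 2.0^2 = 4
Var(Y) = 2² * 4 = 4 * 4 = 16

16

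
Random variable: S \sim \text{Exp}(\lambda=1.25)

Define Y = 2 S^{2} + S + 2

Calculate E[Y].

E[Y] = 2*E[S²] + 1*E[S] + 2
E[S] = 0.8
E[S²] = Var(S) + (E[S])² = 0.64 + 0.64 = 1.28
E[Y] = 2*1.28 + 1*0.8 + 2 = 5.36

5.36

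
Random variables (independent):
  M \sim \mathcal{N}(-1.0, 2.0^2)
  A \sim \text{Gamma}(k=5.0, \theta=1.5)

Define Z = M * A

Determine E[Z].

For independent RVs: E[XY] = E[X]*E[Y]
E[M] = -1
E[A] = 7.5
E[Z] = -1 * 7.5 = -7.5

-7.5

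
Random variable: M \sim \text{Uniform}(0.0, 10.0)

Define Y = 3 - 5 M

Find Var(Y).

For Y = aM + b: Var(Y) = a² * Var(M)
Var(M) = (10 - 0)^2/12 = 8.3333333
Var(Y) = (-5)² * 8.3333333 = 25 * 8.3333333 = 208.33333

208.33333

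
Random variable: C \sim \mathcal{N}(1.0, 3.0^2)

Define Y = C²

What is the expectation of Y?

Using E[X²] = Var(X) + (E[X])²:
E[C] = 1
Var(C) = 3.0^2 = 9
E[C²] = 9 + 1² = 9 + 1 = 10

10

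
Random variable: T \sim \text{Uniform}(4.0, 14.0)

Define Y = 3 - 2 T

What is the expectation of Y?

For Y = -2T + 3:
E[Y] = -2 * E[T] + 3
E[T] = (4 + 14)/2 = 9
E[Y] = -2 * 9 + 3 = -15

-15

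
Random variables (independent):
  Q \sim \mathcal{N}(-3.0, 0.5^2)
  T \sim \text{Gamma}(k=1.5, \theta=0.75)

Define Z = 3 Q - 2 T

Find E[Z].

E[Z] = 3*E[Q] - 2*E[T]
E[Q] = -3
E[T] = 1.125
E[Z] = 3*(-3) - 2*1.125 = -11.25

-11.25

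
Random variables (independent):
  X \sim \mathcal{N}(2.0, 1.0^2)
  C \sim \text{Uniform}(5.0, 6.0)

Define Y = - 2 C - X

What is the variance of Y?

For independent RVs: Var(aX + bY) = a²Var(X) + b²Var(Y)
Var(X) = 1
Var(C) = 0.083333333
Var(Y) = (-1)²*1 + (-2)²*0.083333333
= 1*1 + 4*0.083333333 = 1.3333333

1.3333333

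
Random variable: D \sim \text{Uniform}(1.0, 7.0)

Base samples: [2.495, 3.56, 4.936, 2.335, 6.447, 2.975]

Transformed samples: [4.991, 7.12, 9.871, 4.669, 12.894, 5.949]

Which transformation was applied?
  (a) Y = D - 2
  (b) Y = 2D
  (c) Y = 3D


Checking option (b) Y = 2D:
  D = 2.495 -> Y = 4.991 ✓
  D = 3.56 -> Y = 7.12 ✓
  D = 4.936 -> Y = 9.871 ✓
All samples match this transformation.

(b) 2D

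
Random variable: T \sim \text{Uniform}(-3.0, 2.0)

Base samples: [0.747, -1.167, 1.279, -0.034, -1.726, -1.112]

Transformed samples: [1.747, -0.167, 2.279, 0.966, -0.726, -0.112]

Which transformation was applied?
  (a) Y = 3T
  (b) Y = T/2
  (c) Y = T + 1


Checking option (c) Y = T + 1:
  T = 0.747 -> Y = 1.747 ✓
  T = -1.167 -> Y = -0.167 ✓
  T = 1.279 -> Y = 2.279 ✓
All samples match this transformation.

(c) T + 1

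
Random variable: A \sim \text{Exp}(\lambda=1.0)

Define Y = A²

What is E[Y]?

Using E[X²] = Var(X) + (E[X])²:
E[A] = 1
Var(A) = 1/1.0^2 = 1
E[A²] = 1 + 1² = 1 + 1 = 2

2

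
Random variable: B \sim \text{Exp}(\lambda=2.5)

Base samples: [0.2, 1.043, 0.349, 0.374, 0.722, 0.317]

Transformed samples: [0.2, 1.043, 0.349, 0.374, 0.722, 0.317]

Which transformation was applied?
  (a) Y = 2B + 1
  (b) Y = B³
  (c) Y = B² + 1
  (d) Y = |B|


Checking option (d) Y = |B|:
  B = 0.2 -> Y = 0.2 ✓
  B = 1.043 -> Y = 1.043 ✓
  B = 0.349 -> Y = 0.349 ✓
All samples match this transformation.

(d) |B|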